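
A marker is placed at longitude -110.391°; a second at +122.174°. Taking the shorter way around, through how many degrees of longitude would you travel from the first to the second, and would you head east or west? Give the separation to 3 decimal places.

127.435° west

Raw difference: 122.174 − -110.391 = 232.565°.
Normalise into (−180°, 180°]: 232.565° − 360° = -127.435°.
Negative ⇒ the second point lies to the west; separation 127.435°.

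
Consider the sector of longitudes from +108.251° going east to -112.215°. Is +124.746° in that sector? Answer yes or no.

Band width going east from +108.251° to -112.215°: ((-112.215 − 108.251) mod 360) = 139.534°.
Offset of +124.746° east of the west edge: ((124.746 − 108.251) mod 360) = 16.495°.
16.495° ≤ 139.534° ⇒ inside.

Yes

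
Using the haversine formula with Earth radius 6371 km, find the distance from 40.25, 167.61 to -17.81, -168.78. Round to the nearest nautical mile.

Δλ = -168.78 − 167.61 = -336.39°; wrapped into (−180°, 180°]: 23.61°.
Δφ = -17.81 − 40.25 = -58.06°.
a = sin²(Δφ/2) + cos φ₁ · cos φ₂ · sin²(Δλ/2) = 0.265898.
c = 2·atan2(√a, √(1−a)) = 1.08354 rad → d = 6371·c ≈ 6903.22 km ≈ 3727.44 nmi.

3727 nmi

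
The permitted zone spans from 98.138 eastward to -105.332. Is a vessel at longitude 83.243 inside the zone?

No

Band width going east from +98.138° to -105.332°: ((-105.332 − 98.138) mod 360) = 156.530°.
Offset of +83.243° east of the west edge: ((83.243 − 98.138) mod 360) = 345.105°.
345.105° > 156.530° ⇒ outside.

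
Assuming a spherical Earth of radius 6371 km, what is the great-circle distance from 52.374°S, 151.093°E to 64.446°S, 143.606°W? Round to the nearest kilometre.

3831 km

Δλ = -143.606 − 151.093 = -294.699°; wrapped into (−180°, 180°]: 65.301°.
Δφ = -64.446 − -52.374 = -12.072°.
a = sin²(Δφ/2) + cos φ₁ · cos φ₂ · sin²(Δλ/2) = 0.087711.
c = 2·atan2(√a, √(1−a)) = 0.60134 rad → d = 6371·c ≈ 3831.14 km.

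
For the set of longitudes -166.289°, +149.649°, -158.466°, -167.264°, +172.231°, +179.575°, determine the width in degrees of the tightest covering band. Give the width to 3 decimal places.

51.885°

Sort the longitudes: -167.264°, -166.289°, -158.466°, +149.649°, +172.231°, +179.575°.
Eastward gaps between consecutive values (wrapping around): 0.975°, 7.823°, 308.115°, 22.582°, 7.344°, 13.161°.
Largest gap = 308.115° ⇒ minimal covering band is its complement: 360° − 308.115° = 51.885°.
Band runs from +149.649° eastward to -158.466°, crossing the antimeridian.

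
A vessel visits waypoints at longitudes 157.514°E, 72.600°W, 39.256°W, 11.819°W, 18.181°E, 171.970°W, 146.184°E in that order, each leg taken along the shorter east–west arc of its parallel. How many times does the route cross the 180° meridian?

3

Leg 1: +157.514° → -72.600°, shortest Δλ = 129.886° (east) — crosses 180°.
Leg 2: -72.600° → -39.256°, shortest Δλ = 33.344° (east) — does not cross 180°.
Leg 3: -39.256° → -11.819°, shortest Δλ = 27.437° (east) — does not cross 180°.
Leg 4: -11.819° → +18.181°, shortest Δλ = 30.0° (east) — does not cross 180°.
Leg 5: +18.181° → -171.970°, shortest Δλ = 169.849° (east) — crosses 180°.
Leg 6: -171.970° → +146.184°, shortest Δλ = -41.846° (west) — crosses 180°.
Total crossings: 3.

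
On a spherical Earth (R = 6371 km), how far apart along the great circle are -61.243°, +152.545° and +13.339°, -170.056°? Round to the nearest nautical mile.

Δλ = -170.056 − 152.545 = -322.601°; wrapped into (−180°, 180°]: 37.399°.
Δφ = 13.339 − -61.243 = 74.582°.
a = sin²(Δφ/2) + cos φ₁ · cos φ₂ · sin²(Δλ/2) = 0.415187.
c = 2·atan2(√a, √(1−a)) = 1.40035 rad → d = 6371·c ≈ 8921.61 km ≈ 4817.28 nmi.

4817 nmi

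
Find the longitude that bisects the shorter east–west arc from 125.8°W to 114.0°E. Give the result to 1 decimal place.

Signed shortest Δλ from -125.8° to +114.0° is -120.2°.
Midpoint longitude = -125.8° + (-120.2°)/2 = -125.8° − 60.1° = -185.9°.
Normalise into (−180°, 180°]: +174.1°.
(The naïve average (-125.8 + +114.0)/2 = -5.9° is on the wrong side of the globe.)

174.1°E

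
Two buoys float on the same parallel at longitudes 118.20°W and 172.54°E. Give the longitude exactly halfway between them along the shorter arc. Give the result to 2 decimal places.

Signed shortest Δλ from -118.20° to +172.54° is -69.26°.
Midpoint longitude = -118.20° + (-69.26°)/2 = -118.20° − 34.63° = -152.83°.
(The naïve average (-118.20 + +172.54)/2 = 27.17° is on the wrong side of the globe.)

152.83°W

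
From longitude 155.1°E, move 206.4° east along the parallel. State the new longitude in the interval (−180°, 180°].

1.5°E

Start at +155.1°; shift +206.4° → +361.5°.
+361.5° lies outside (−180°, 180°]; subtract 360° → +1.5°.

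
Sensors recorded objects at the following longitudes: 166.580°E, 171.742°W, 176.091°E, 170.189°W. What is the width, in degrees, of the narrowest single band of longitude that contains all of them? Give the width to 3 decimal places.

23.231°

Sort the longitudes: -171.742°, -170.189°, +166.580°, +176.091°.
Eastward gaps between consecutive values (wrapping around): 1.553°, 336.769°, 9.511°, 12.167°.
Largest gap = 336.769° ⇒ minimal covering band is its complement: 360° − 336.769° = 23.231°.
Band runs from +166.580° eastward to -170.189°, crossing the antimeridian.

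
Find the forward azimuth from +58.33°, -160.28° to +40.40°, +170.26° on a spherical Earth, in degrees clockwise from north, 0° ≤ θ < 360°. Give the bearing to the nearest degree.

239°

Δλ = 170.26 − -160.28 = 330.54°; wrapped into (−180°, 180°]: -29.46°.
θ = atan2( sin Δλ · cos φ₂ , cos φ₁ · sin φ₂ − sin φ₁ · cos φ₂ · cos Δλ )
  = atan2(-0.37454, -0.22405) = -120.888° → normalised to [0°, 360°): 239.112°.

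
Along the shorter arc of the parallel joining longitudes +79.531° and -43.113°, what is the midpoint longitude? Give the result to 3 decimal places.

+18.209°

Signed shortest Δλ from +79.531° to -43.113° is -122.644°.
Midpoint longitude = +79.531° + (-122.644°)/2 = +79.531° − 61.322° = +18.209°.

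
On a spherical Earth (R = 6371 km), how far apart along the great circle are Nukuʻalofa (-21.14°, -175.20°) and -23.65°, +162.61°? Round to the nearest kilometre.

Δλ = 162.61 − -175.20 = 337.81°; wrapped into (−180°, 180°]: -22.19°.
Δφ = -23.65 − -21.14 = -2.51°.
a = sin²(Δφ/2) + cos φ₁ · cos φ₂ · sin²(Δλ/2) = 0.032118.
c = 2·atan2(√a, √(1−a)) = 0.36038 rad → d = 6371·c ≈ 2295.98 km.

2296 km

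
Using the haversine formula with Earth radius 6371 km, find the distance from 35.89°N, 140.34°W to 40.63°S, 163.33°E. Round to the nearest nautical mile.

5544 nmi

Δλ = 163.33 − -140.34 = 303.67°; wrapped into (−180°, 180°]: -56.33°.
Δφ = -40.63 − 35.89 = -76.52°.
a = sin²(Δφ/2) + cos φ₁ · cos φ₂ · sin²(Δλ/2) = 0.520431.
c = 2·atan2(√a, √(1−a)) = 1.61167 rad → d = 6371·c ≈ 10267.95 km ≈ 5544.25 nmi.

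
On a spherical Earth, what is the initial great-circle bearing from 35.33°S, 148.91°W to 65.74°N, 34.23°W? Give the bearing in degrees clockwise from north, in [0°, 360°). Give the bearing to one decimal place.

30.1°

Δλ = -34.23 − -148.91 = 114.68°.
θ = atan2( sin Δλ · cos φ₂ , cos φ₁ · sin φ₂ − sin φ₁ · cos φ₂ · cos Δλ )
  = atan2(0.37335, 0.64458) = 30.080° → normalised to [0°, 360°): 30.080°.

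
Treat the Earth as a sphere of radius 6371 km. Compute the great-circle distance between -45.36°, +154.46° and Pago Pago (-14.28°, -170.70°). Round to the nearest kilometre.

Δλ = -170.70 − 154.46 = -325.16°; wrapped into (−180°, 180°]: 34.84°.
Δφ = -14.28 − -45.36 = 31.08°.
a = sin²(Δφ/2) + cos φ₁ · cos φ₂ · sin²(Δλ/2) = 0.132805.
c = 2·atan2(√a, √(1−a)) = 0.74603 rad → d = 6371·c ≈ 4752.96 km.

4753 km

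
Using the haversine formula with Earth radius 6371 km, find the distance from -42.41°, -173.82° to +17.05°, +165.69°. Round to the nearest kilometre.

6937 km

Δλ = 165.69 − -173.82 = 339.51°; wrapped into (−180°, 180°]: -20.49°.
Δφ = 17.05 − -42.41 = 59.46°.
a = sin²(Δφ/2) + cos φ₁ · cos φ₂ · sin²(Δλ/2) = 0.268260.
c = 2·atan2(√a, √(1−a)) = 1.08888 rad → d = 6371·c ≈ 6937.24 km.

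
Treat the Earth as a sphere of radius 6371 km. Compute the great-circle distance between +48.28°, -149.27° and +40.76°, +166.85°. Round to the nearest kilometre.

Δλ = 166.85 − -149.27 = 316.12°; wrapped into (−180°, 180°]: -43.88°.
Δφ = 40.76 − 48.28 = -7.52°.
a = sin²(Δφ/2) + cos φ₁ · cos φ₂ · sin²(Δλ/2) = 0.074671.
c = 2·atan2(√a, √(1−a)) = 0.55356 rad → d = 6371·c ≈ 3526.74 km.

3527 km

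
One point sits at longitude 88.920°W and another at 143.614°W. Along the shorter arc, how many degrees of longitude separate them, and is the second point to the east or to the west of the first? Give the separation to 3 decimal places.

Raw difference: -143.614 − -88.920 = -54.694°.
Normalise into (−180°, 180°]: -54.694° stays -54.694°.
Negative ⇒ the second point lies to the west; separation 54.694°.

54.694° west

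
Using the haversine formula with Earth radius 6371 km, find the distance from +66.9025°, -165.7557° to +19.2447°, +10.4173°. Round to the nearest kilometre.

Δλ = 10.4173 − -165.7557 = 176.1730°.
Δφ = 19.2447 − 66.9025 = -47.6578°.
a = sin²(Δφ/2) + cos φ₁ · cos φ₂ · sin²(Δλ/2) = 0.533184.
c = 2·atan2(√a, √(1−a)) = 1.63721 rad → d = 6371·c ≈ 10430.68 km.

10431 km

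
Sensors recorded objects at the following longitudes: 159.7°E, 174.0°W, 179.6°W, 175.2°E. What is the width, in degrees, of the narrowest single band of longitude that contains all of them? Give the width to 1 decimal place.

26.3°

Sort the longitudes: -179.6°, -174.0°, +159.7°, +175.2°.
Eastward gaps between consecutive values (wrapping around): 5.6°, 333.7°, 15.5°, 5.2°.
Largest gap = 333.7° ⇒ minimal covering band is its complement: 360° − 333.7° = 26.3°.
Band runs from +159.7° eastward to -174.0°, crossing the antimeridian.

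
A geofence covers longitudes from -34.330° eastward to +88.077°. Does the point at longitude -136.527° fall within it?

Band width going east from -34.330° to +88.077°: ((88.077 − -34.330) mod 360) = 122.407°.
Offset of -136.527° east of the west edge: ((-136.527 − -34.330) mod 360) = 257.803°.
257.803° > 122.407° ⇒ outside.

No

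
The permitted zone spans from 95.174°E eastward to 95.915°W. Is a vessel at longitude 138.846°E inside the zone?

Band width going east from +95.174° to -95.915°: ((-95.915 − 95.174) mod 360) = 168.911°.
Offset of +138.846° east of the west edge: ((138.846 − 95.174) mod 360) = 43.672°.
43.672° ≤ 168.911° ⇒ inside.

Yes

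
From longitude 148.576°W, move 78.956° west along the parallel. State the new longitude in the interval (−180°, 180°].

132.468°E

Start at -148.576°; shift −78.956° → -227.532°.
-227.532° lies outside (−180°, 180°]; add 360° → +132.468°.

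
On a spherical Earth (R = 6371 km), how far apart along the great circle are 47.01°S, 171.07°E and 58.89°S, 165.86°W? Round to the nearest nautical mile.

Δλ = -165.86 − 171.07 = -336.93°; wrapped into (−180°, 180°]: 23.07°.
Δφ = -58.89 − -47.01 = -11.88°.
a = sin²(Δφ/2) + cos φ₁ · cos φ₂ · sin²(Δλ/2) = 0.024797.
c = 2·atan2(√a, √(1−a)) = 0.31626 rad → d = 6371·c ≈ 2014.89 km ≈ 1087.95 nmi.

1088 nmi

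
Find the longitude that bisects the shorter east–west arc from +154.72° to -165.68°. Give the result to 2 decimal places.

+174.52°

Signed shortest Δλ from +154.72° to -165.68° is +39.60°.
Midpoint longitude = +154.72° + (+39.60°)/2 = +154.72° + 19.80° = +174.52°.
(The naïve average (+154.72 + -165.68)/2 = -5.48° is on the wrong side of the globe.)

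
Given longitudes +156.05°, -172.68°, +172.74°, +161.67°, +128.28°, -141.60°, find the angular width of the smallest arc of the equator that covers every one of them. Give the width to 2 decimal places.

90.12°

Sort the longitudes: -172.68°, -141.60°, +128.28°, +156.05°, +161.67°, +172.74°.
Eastward gaps between consecutive values (wrapping around): 31.08°, 269.88°, 27.77°, 5.62°, 11.07°, 14.58°.
Largest gap = 269.88° ⇒ minimal covering band is its complement: 360° − 269.88° = 90.12°.
Band runs from +128.28° eastward to -141.60°, crossing the antimeridian.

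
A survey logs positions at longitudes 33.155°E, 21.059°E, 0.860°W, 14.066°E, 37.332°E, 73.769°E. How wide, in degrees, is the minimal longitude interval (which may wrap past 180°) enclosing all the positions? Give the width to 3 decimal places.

74.629°

Sort the longitudes: -0.860°, +14.066°, +21.059°, +33.155°, +37.332°, +73.769°.
Eastward gaps between consecutive values (wrapping around): 14.926°, 6.993°, 12.096°, 4.177°, 36.437°, 285.371°.
Largest gap = 285.371° ⇒ minimal covering band is its complement: 360° − 285.371° = 74.629°.
Band runs from -0.860° eastward to +73.769°.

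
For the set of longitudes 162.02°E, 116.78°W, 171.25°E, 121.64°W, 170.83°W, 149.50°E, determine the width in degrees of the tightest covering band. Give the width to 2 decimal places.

Sort the longitudes: -170.83°, -121.64°, -116.78°, +149.50°, +162.02°, +171.25°.
Eastward gaps between consecutive values (wrapping around): 49.19°, 4.86°, 266.28°, 12.52°, 9.23°, 17.92°.
Largest gap = 266.28° ⇒ minimal covering band is its complement: 360° − 266.28° = 93.72°.
Band runs from +149.50° eastward to -116.78°, crossing the antimeridian.

93.72°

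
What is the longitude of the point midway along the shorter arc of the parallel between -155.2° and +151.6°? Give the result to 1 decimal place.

Signed shortest Δλ from -155.2° to +151.6° is -53.2°.
Midpoint longitude = -155.2° + (-53.2°)/2 = -155.2° − 26.6° = -181.8°.
Normalise into (−180°, 180°]: +178.2°.
(The naïve average (-155.2 + +151.6)/2 = -1.8° is on the wrong side of the globe.)

+178.2°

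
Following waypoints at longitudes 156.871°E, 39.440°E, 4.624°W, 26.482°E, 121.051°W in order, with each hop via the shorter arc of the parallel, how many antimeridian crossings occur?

0

Leg 1: +156.871° → +39.440°, shortest Δλ = -117.431° (west) — does not cross 180°.
Leg 2: +39.440° → -4.624°, shortest Δλ = -44.064° (west) — does not cross 180°.
Leg 3: -4.624° → +26.482°, shortest Δλ = 31.106° (east) — does not cross 180°.
Leg 4: +26.482° → -121.051°, shortest Δλ = -147.533° (west) — does not cross 180°.
Total crossings: 0.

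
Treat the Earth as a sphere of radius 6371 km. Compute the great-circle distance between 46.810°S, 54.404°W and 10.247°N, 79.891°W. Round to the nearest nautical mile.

3688 nmi

Δλ = -79.891 − -54.404 = -25.487°.
Δφ = 10.247 − -46.810 = 57.057°.
a = sin²(Δφ/2) + cos φ₁ · cos φ₂ · sin²(Δλ/2) = 0.260869.
c = 2·atan2(√a, √(1−a)) = 1.07212 rad → d = 6371·c ≈ 6830.49 km ≈ 3688.17 nmi.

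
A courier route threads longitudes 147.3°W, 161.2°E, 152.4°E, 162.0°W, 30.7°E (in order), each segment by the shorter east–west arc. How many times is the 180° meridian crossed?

3

Leg 1: -147.3° → +161.2°, shortest Δλ = -51.5° (west) — crosses 180°.
Leg 2: +161.2° → +152.4°, shortest Δλ = -8.8° (west) — does not cross 180°.
Leg 3: +152.4° → -162.0°, shortest Δλ = 45.6° (east) — crosses 180°.
Leg 4: -162.0° → +30.7°, shortest Δλ = -167.3° (west) — crosses 180°.
Total crossings: 3.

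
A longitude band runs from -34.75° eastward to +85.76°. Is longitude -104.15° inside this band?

Band width going east from -34.75° to +85.76°: ((85.76 − -34.75) mod 360) = 120.51°.
Offset of -104.15° east of the west edge: ((-104.15 − -34.75) mod 360) = 290.60°.
290.60° > 120.51° ⇒ outside.

No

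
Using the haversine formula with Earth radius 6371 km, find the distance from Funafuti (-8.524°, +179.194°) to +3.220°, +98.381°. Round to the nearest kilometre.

Δλ = 98.381 − 179.194 = -80.813°.
Δφ = 3.220 − -8.524 = 11.744°.
a = sin²(Δφ/2) + cos φ₁ · cos φ₂ · sin²(Δλ/2) = 0.425341.
c = 2·atan2(√a, √(1−a)) = 1.42092 rad → d = 6371·c ≈ 9052.66 km.

9053 km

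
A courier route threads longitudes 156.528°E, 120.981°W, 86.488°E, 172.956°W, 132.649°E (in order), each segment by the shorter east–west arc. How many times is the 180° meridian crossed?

4

Leg 1: +156.528° → -120.981°, shortest Δλ = 82.491° (east) — crosses 180°.
Leg 2: -120.981° → +86.488°, shortest Δλ = -152.531° (west) — crosses 180°.
Leg 3: +86.488° → -172.956°, shortest Δλ = 100.556° (east) — crosses 180°.
Leg 4: -172.956° → +132.649°, shortest Δλ = -54.395° (west) — crosses 180°.
Total crossings: 4.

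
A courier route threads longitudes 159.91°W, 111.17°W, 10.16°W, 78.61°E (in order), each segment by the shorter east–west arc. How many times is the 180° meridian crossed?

0

Leg 1: -159.91° → -111.17°, shortest Δλ = 48.74° (east) — does not cross 180°.
Leg 2: -111.17° → -10.16°, shortest Δλ = 101.01° (east) — does not cross 180°.
Leg 3: -10.16° → +78.61°, shortest Δλ = 88.77° (east) — does not cross 180°.
Total crossings: 0.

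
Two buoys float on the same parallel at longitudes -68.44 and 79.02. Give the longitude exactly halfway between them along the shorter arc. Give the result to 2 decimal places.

+5.29°

Signed shortest Δλ from -68.44° to +79.02° is +147.46°.
Midpoint longitude = -68.44° + (+147.46°)/2 = -68.44° + 73.73° = +5.29°.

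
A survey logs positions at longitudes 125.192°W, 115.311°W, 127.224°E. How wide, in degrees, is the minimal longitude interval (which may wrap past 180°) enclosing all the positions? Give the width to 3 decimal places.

117.465°

Sort the longitudes: -125.192°, -115.311°, +127.224°.
Eastward gaps between consecutive values (wrapping around): 9.881°, 242.535°, 107.584°.
Largest gap = 242.535° ⇒ minimal covering band is its complement: 360° − 242.535° = 117.465°.
Band runs from +127.224° eastward to -115.311°, crossing the antimeridian.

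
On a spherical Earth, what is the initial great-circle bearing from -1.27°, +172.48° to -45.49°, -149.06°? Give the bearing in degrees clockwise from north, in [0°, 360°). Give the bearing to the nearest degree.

Δλ = -149.06 − 172.48 = -321.54°; wrapped into (−180°, 180°]: 38.46°.
θ = atan2( sin Δλ · cos φ₂ , cos φ₁ · sin φ₂ − sin φ₁ · cos φ₂ · cos Δλ )
  = atan2(0.43602, -0.70079) = 148.111° → normalised to [0°, 360°): 148.111°.

148°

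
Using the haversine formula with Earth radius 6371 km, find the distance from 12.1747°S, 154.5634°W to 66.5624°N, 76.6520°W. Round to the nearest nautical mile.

5790 nmi

Δλ = -76.6520 − -154.5634 = 77.9114°.
Δφ = 66.5624 − -12.1747 = 78.7371°.
a = sin²(Δφ/2) + cos φ₁ · cos φ₂ · sin²(Δλ/2) = 0.556034.
c = 2·atan2(√a, √(1−a)) = 1.68310 rad → d = 6371·c ≈ 10723.03 km ≈ 5789.97 nmi.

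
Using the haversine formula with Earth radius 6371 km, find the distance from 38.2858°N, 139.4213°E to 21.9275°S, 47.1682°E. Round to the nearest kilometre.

Δλ = 47.1682 − 139.4213 = -92.2531°.
Δφ = -21.9275 − 38.2858 = -60.2133°.
a = sin²(Δφ/2) + cos φ₁ · cos φ₂ · sin²(Δλ/2) = 0.630000.
c = 2·atan2(√a, √(1−a)) = 1.83382 rad → d = 6371·c ≈ 11683.26 km.

11683 km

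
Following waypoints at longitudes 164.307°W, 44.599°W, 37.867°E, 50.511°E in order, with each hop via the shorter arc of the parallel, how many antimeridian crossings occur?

Leg 1: -164.307° → -44.599°, shortest Δλ = 119.708° (east) — does not cross 180°.
Leg 2: -44.599° → +37.867°, shortest Δλ = 82.466° (east) — does not cross 180°.
Leg 3: +37.867° → +50.511°, shortest Δλ = 12.644° (east) — does not cross 180°.
Total crossings: 0.

0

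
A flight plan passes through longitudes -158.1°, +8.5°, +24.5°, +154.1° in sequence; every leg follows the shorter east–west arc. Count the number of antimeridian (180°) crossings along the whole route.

Leg 1: -158.1° → +8.5°, shortest Δλ = 166.6° (east) — does not cross 180°.
Leg 2: +8.5° → +24.5°, shortest Δλ = 16.0° (east) — does not cross 180°.
Leg 3: +24.5° → +154.1°, shortest Δλ = 129.6° (east) — does not cross 180°.
Total crossings: 0.

0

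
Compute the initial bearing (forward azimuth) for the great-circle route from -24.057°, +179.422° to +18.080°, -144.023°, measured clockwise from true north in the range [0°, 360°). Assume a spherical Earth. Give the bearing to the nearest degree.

44°

Δλ = -144.023 − 179.422 = -323.445°; wrapped into (−180°, 180°]: 36.555°.
θ = atan2( sin Δλ · cos φ₂ , cos φ₁ · sin φ₂ − sin φ₁ · cos φ₂ · cos Δλ )
  = atan2(0.56619, 0.59468) = 43.594° → normalised to [0°, 360°): 43.594°.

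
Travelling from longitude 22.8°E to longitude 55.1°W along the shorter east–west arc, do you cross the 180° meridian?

Signed shortest Δλ = ((-55.1 − 22.8 + 180) mod 360) − 180 = -77.9°.
Going west by 77.9° from +22.8° reaches -55.1° without touching 180°.

No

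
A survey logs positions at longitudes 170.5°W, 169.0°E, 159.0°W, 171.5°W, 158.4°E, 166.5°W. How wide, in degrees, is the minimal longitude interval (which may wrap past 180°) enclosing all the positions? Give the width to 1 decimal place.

42.6°

Sort the longitudes: -171.5°, -170.5°, -166.5°, -159.0°, +158.4°, +169.0°.
Eastward gaps between consecutive values (wrapping around): 1.0°, 4.0°, 7.5°, 317.4°, 10.6°, 19.5°.
Largest gap = 317.4° ⇒ minimal covering band is its complement: 360° − 317.4° = 42.6°.
Band runs from +158.4° eastward to -159.0°, crossing the antimeridian.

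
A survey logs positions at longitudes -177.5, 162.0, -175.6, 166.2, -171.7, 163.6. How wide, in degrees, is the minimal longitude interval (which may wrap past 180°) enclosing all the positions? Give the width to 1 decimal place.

26.3°

Sort the longitudes: -177.5°, -175.6°, -171.7°, +162.0°, +163.6°, +166.2°.
Eastward gaps between consecutive values (wrapping around): 1.9°, 3.9°, 333.7°, 1.6°, 2.6°, 16.3°.
Largest gap = 333.7° ⇒ minimal covering band is its complement: 360° − 333.7° = 26.3°.
Band runs from +162.0° eastward to -171.7°, crossing the antimeridian.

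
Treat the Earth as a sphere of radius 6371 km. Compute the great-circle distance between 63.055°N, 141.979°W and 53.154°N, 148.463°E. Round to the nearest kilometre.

Δλ = 148.463 − -141.979 = 290.442°; wrapped into (−180°, 180°]: -69.558°.
Δφ = 53.154 − 63.055 = -9.901°.
a = sin²(Δφ/2) + cos φ₁ · cos φ₂ · sin²(Δλ/2) = 0.095860.
c = 2·atan2(√a, √(1−a)) = 0.62957 rad → d = 6371·c ≈ 4010.99 km.

4011 km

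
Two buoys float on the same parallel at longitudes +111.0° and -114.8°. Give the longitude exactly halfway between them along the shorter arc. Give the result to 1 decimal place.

Signed shortest Δλ from +111.0° to -114.8° is +134.2°.
Midpoint longitude = +111.0° + (+134.2°)/2 = +111.0° + 67.1° = +178.1°.
(The naïve average (+111.0 + -114.8)/2 = -1.9° is on the wrong side of the globe.)

+178.1°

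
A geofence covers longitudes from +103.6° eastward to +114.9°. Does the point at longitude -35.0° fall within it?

No

Band width going east from +103.6° to +114.9°: ((114.9 − 103.6) mod 360) = 11.3°.
Offset of -35.0° east of the west edge: ((-35.0 − 103.6) mod 360) = 221.4°.
221.4° > 11.3° ⇒ outside.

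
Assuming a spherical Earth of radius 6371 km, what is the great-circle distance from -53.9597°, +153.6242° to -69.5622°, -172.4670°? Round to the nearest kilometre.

2429 km

Δλ = -172.4670 − 153.6242 = -326.0912°; wrapped into (−180°, 180°]: 33.9088°.
Δφ = -69.5622 − -53.9597 = -15.6025°.
a = sin²(Δφ/2) + cos φ₁ · cos φ₂ · sin²(Δλ/2) = 0.035895.
c = 2·atan2(√a, √(1−a)) = 0.38122 rad → d = 6371·c ≈ 2428.78 km.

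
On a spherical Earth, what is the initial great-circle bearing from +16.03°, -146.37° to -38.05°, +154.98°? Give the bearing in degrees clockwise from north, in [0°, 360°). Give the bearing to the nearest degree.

224°

Δλ = 154.98 − -146.37 = 301.35°; wrapped into (−180°, 180°]: -58.65°.
θ = atan2( sin Δλ · cos φ₂ , cos φ₁ · sin φ₂ − sin φ₁ · cos φ₂ · cos Δλ )
  = atan2(-0.67251, -0.70552) = -136.372° → normalised to [0°, 360°): 223.628°.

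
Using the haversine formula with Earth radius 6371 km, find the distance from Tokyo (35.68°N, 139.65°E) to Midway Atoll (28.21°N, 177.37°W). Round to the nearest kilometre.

4106 km

Δλ = -177.37 − 139.65 = -317.02°; wrapped into (−180°, 180°]: 42.98°.
Δφ = 28.21 − 35.68 = -7.47°.
a = sin²(Δφ/2) + cos φ₁ · cos φ₂ · sin²(Δλ/2) = 0.100307.
c = 2·atan2(√a, √(1−a)) = 0.64453 rad → d = 6371·c ≈ 4106.27 km.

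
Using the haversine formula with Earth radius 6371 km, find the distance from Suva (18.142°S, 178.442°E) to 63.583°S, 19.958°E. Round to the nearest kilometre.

Δλ = 19.958 − 178.442 = -158.484°.
Δφ = -63.583 − -18.142 = -45.441°.
a = sin²(Δφ/2) + cos φ₁ · cos φ₂ · sin²(Δλ/2) = 0.557231.
c = 2·atan2(√a, √(1−a)) = 1.68551 rad → d = 6371·c ≈ 10738.39 km.

10738 km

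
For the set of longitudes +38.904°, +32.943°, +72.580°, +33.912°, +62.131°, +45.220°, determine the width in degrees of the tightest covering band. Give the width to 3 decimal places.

Sort the longitudes: +32.943°, +33.912°, +38.904°, +45.220°, +62.131°, +72.580°.
Eastward gaps between consecutive values (wrapping around): 0.969°, 4.992°, 6.316°, 16.911°, 10.449°, 320.363°.
Largest gap = 320.363° ⇒ minimal covering band is its complement: 360° − 320.363° = 39.637°.
Band runs from +32.943° eastward to +72.580°.

39.637°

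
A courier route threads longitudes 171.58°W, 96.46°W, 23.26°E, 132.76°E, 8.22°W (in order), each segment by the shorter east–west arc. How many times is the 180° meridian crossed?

Leg 1: -171.58° → -96.46°, shortest Δλ = 75.12° (east) — does not cross 180°.
Leg 2: -96.46° → +23.26°, shortest Δλ = 119.72° (east) — does not cross 180°.
Leg 3: +23.26° → +132.76°, shortest Δλ = 109.5° (east) — does not cross 180°.
Leg 4: +132.76° → -8.22°, shortest Δλ = -140.98° (west) — does not cross 180°.
Total crossings: 0.

0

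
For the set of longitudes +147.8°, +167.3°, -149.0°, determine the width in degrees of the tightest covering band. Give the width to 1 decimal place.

Sort the longitudes: -149.0°, +147.8°, +167.3°.
Eastward gaps between consecutive values (wrapping around): 296.8°, 19.5°, 43.7°.
Largest gap = 296.8° ⇒ minimal covering band is its complement: 360° − 296.8° = 63.2°.
Band runs from +147.8° eastward to -149.0°, crossing the antimeridian.

63.2°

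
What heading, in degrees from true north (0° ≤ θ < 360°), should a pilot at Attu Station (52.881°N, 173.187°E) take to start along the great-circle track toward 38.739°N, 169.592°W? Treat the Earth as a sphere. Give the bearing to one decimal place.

133.1°

Δλ = -169.592 − 173.187 = -342.779°; wrapped into (−180°, 180°]: 17.221°.
θ = atan2( sin Δλ · cos φ₂ , cos φ₁ · sin φ₂ − sin φ₁ · cos φ₂ · cos Δλ )
  = atan2(0.23093, -0.21644) = 133.146° → normalised to [0°, 360°): 133.146°.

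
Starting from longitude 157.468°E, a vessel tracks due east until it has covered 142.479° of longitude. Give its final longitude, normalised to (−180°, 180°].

Start at +157.468°; shift +142.479° → +299.947°.
+299.947° lies outside (−180°, 180°]; subtract 360° → -60.053°.

60.053°W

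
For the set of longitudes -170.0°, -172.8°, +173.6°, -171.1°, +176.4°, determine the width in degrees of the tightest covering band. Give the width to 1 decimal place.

16.4°

Sort the longitudes: -172.8°, -171.1°, -170.0°, +173.6°, +176.4°.
Eastward gaps between consecutive values (wrapping around): 1.7°, 1.1°, 343.6°, 2.8°, 10.8°.
Largest gap = 343.6° ⇒ minimal covering band is its complement: 360° − 343.6° = 16.4°.
Band runs from +173.6° eastward to -170.0°, crossing the antimeridian.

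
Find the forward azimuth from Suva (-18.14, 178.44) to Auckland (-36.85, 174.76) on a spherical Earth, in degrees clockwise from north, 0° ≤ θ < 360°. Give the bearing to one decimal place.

Δλ = 174.76 − 178.44 = -3.68°.
θ = atan2( sin Δλ · cos φ₂ , cos φ₁ · sin φ₂ − sin φ₁ · cos φ₂ · cos Δλ )
  = atan2(-0.05136, -0.32129) = -170.918° → normalised to [0°, 360°): 189.082°.

189.1°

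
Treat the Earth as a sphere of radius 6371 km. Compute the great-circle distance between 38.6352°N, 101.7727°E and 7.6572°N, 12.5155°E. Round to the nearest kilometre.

9413 km

Δλ = 12.5155 − 101.7727 = -89.2572°.
Δφ = 7.6572 − 38.6352 = -30.9780°.
a = sin²(Δφ/2) + cos φ₁ · cos φ₂ · sin²(Δλ/2) = 0.453385.
c = 2·atan2(√a, √(1−a)) = 1.47743 rad → d = 6371·c ≈ 9412.71 km.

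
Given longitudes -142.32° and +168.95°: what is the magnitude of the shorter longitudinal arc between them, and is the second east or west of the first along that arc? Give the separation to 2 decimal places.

Raw difference: 168.95 − -142.32 = 311.27°.
Normalise into (−180°, 180°]: 311.27° − 360° = -48.73°.
Negative ⇒ the second point lies to the west; separation 48.73°.

48.73° west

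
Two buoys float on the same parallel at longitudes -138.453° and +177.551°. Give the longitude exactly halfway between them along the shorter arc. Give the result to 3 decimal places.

Signed shortest Δλ from -138.453° to +177.551° is -43.996°.
Midpoint longitude = -138.453° + (-43.996°)/2 = -138.453° − 21.998° = -160.451°.
(The naïve average (-138.453 + +177.551)/2 = 19.549° is on the wrong side of the globe.)

-160.451°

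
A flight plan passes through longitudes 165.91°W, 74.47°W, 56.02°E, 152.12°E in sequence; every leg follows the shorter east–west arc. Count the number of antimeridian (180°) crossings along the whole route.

Leg 1: -165.91° → -74.47°, shortest Δλ = 91.44° (east) — does not cross 180°.
Leg 2: -74.47° → +56.02°, shortest Δλ = 130.49° (east) — does not cross 180°.
Leg 3: +56.02° → +152.12°, shortest Δλ = 96.1° (east) — does not cross 180°.
Total crossings: 0.

0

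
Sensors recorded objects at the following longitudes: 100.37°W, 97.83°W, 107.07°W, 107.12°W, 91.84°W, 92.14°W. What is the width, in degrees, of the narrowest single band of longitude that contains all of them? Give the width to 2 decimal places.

15.28°

Sort the longitudes: -107.12°, -107.07°, -100.37°, -97.83°, -92.14°, -91.84°.
Eastward gaps between consecutive values (wrapping around): 0.05°, 6.70°, 2.54°, 5.69°, 0.30°, 344.72°.
Largest gap = 344.72° ⇒ minimal covering band is its complement: 360° − 344.72° = 15.28°.
Band runs from -107.12° eastward to -91.84°.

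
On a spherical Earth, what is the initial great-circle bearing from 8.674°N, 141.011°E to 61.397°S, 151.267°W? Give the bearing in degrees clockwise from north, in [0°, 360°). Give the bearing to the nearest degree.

Δλ = -151.267 − 141.011 = -292.278°; wrapped into (−180°, 180°]: 67.722°.
θ = atan2( sin Δλ · cos φ₂ , cos φ₁ · sin φ₂ − sin φ₁ · cos φ₂ · cos Δλ )
  = atan2(0.44300, -0.89529) = 153.673° → normalised to [0°, 360°): 153.673°.

154°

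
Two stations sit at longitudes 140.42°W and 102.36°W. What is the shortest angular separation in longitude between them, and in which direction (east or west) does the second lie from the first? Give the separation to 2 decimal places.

38.06° east

Raw difference: -102.36 − -140.42 = 38.06°.
Normalise into (−180°, 180°]: 38.06° stays 38.06°.
Positive ⇒ the second point lies to the east; separation 38.06°.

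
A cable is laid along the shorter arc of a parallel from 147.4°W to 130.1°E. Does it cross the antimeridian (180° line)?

Naïve |130.1 − -147.4| = 277.5° > 180°, so the shorter arc goes the other way round — across 180°.
Signed shortest Δλ = ((130.1 − -147.4 + 180) mod 360) − 180 = -82.5°.
Going west by 82.5° from -147.4° passes through 180° before reaching +130.1°.

Yes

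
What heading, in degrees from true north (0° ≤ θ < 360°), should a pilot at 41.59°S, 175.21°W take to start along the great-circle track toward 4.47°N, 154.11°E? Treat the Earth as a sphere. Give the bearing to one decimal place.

321.0°

Δλ = 154.11 − -175.21 = 329.32°; wrapped into (−180°, 180°]: -30.68°.
θ = atan2( sin Δλ · cos φ₂ , cos φ₁ · sin φ₂ − sin φ₁ · cos φ₂ · cos Δλ )
  = atan2(-0.50869, 0.62744) = -39.033° → normalised to [0°, 360°): 320.967°.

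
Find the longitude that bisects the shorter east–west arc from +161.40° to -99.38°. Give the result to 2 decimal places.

-148.99°

Signed shortest Δλ from +161.40° to -99.38° is +99.22°.
Midpoint longitude = +161.40° + (+99.22°)/2 = +161.40° + 49.61° = +211.01°.
Normalise into (−180°, 180°]: -148.99°.
(The naïve average (+161.40 + -99.38)/2 = 31.01° is on the wrong side of the globe.)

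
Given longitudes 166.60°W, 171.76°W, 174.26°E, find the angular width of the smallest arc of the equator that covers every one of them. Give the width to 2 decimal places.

Sort the longitudes: -171.76°, -166.60°, +174.26°.
Eastward gaps between consecutive values (wrapping around): 5.16°, 340.86°, 13.98°.
Largest gap = 340.86° ⇒ minimal covering band is its complement: 360° − 340.86° = 19.14°.
Band runs from +174.26° eastward to -166.60°, crossing the antimeridian.

19.14°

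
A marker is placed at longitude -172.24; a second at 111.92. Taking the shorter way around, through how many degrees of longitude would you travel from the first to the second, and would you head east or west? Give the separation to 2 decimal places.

75.84° west

Raw difference: 111.92 − -172.24 = 284.16°.
Normalise into (−180°, 180°]: 284.16° − 360° = -75.84°.
Negative ⇒ the second point lies to the west; separation 75.84°.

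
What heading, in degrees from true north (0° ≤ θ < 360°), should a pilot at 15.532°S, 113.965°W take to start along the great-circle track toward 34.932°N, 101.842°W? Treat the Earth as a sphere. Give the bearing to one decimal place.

Δλ = -101.842 − -113.965 = 12.123°.
θ = atan2( sin Δλ · cos φ₂ , cos φ₁ · sin φ₂ − sin φ₁ · cos φ₂ · cos Δλ )
  = atan2(0.17217, 0.76633) = 12.663° → normalised to [0°, 360°): 12.663°.

12.7°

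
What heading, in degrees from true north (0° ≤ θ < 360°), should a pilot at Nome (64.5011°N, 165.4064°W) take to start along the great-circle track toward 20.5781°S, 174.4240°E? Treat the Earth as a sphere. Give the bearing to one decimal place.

Δλ = 174.4240 − -165.4064 = 339.8304°; wrapped into (−180°, 180°]: -20.1696°.
θ = atan2( sin Δλ · cos φ₂ , cos φ₁ · sin φ₂ − sin φ₁ · cos φ₂ · cos Δλ )
  = atan2(-0.32280, -0.94450) = -161.131° → normalised to [0°, 360°): 198.869°.

198.9°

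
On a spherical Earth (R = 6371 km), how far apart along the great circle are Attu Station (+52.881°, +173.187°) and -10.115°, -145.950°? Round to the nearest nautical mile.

4322 nmi

Δλ = -145.950 − 173.187 = -319.137°; wrapped into (−180°, 180°]: 40.863°.
Δφ = -10.115 − 52.881 = -62.996°.
a = sin²(Δφ/2) + cos φ₁ · cos φ₂ · sin²(Δλ/2) = 0.345371.
c = 2·atan2(√a, √(1−a)) = 1.25638 rad → d = 6371·c ≈ 8004.42 km ≈ 4322.04 nmi.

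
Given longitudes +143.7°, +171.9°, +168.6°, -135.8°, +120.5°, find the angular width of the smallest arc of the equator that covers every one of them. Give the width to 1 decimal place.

Sort the longitudes: -135.8°, +120.5°, +143.7°, +168.6°, +171.9°.
Eastward gaps between consecutive values (wrapping around): 256.3°, 23.2°, 24.9°, 3.3°, 52.3°.
Largest gap = 256.3° ⇒ minimal covering band is its complement: 360° − 256.3° = 103.7°.
Band runs from +120.5° eastward to -135.8°, crossing the antimeridian.

103.7°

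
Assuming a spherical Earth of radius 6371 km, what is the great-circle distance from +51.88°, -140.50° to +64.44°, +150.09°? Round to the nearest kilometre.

Δλ = 150.09 − -140.50 = 290.59°; wrapped into (−180°, 180°]: -69.41°.
Δφ = 64.44 − 51.88 = 12.56°.
a = sin²(Δφ/2) + cos φ₁ · cos φ₂ · sin²(Δλ/2) = 0.098303.
c = 2·atan2(√a, √(1−a)) = 0.63782 rad → d = 6371·c ≈ 4063.58 km.

4064 km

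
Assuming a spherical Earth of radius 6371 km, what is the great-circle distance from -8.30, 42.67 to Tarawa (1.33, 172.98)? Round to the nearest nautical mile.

Δλ = 172.98 − 42.67 = 130.31°.
Δφ = 1.33 − -8.30 = 9.63°.
a = sin²(Δφ/2) + cos φ₁ · cos φ₂ · sin²(Δλ/2) = 0.821663.
c = 2·atan2(√a, √(1−a)) = 2.26963 rad → d = 6371·c ≈ 14459.81 km ≈ 7807.67 nmi.

7808 nmi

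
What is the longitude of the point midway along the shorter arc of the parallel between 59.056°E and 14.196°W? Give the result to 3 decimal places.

Signed shortest Δλ from +59.056° to -14.196° is -73.252°.
Midpoint longitude = +59.056° + (-73.252°)/2 = +59.056° − 36.626° = +22.430°.

22.430°E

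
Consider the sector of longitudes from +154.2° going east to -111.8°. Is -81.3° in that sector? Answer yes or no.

Band width going east from +154.2° to -111.8°: ((-111.8 − 154.2) mod 360) = 94.0°.
Offset of -81.3° east of the west edge: ((-81.3 − 154.2) mod 360) = 124.5°.
124.5° > 94.0° ⇒ outside.

No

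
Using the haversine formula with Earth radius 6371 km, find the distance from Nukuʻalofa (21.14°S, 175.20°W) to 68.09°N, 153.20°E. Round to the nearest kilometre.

Δλ = 153.20 − -175.20 = 328.40°; wrapped into (−180°, 180°]: -31.60°.
Δφ = 68.09 − -21.14 = 89.23°.
a = sin²(Δφ/2) + cos φ₁ · cos φ₂ · sin²(Δλ/2) = 0.519083.
c = 2·atan2(√a, √(1−a)) = 1.60897 rad → d = 6371·c ≈ 10250.76 km.

10251 km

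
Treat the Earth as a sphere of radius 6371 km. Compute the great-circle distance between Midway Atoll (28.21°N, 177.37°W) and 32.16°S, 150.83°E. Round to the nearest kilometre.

7508 km

Δλ = 150.83 − -177.37 = 328.20°; wrapped into (−180°, 180°]: -31.80°.
Δφ = -32.16 − 28.21 = -60.37°.
a = sin²(Δφ/2) + cos φ₁ · cos φ₂ · sin²(Δλ/2) = 0.308792.
c = 2·atan2(√a, √(1−a)) = 1.17839 rad → d = 6371·c ≈ 7507.51 km.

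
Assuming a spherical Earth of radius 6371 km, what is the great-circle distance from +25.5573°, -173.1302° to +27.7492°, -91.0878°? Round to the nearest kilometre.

Δλ = -91.0878 − -173.1302 = 82.0424°.
Δφ = 27.7492 − 25.5573 = 2.1919°.
a = sin²(Δφ/2) + cos φ₁ · cos φ₂ · sin²(Δλ/2) = 0.344301.
c = 2·atan2(√a, √(1−a)) = 1.25413 rad → d = 6371·c ≈ 7990.08 km.

7990 km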